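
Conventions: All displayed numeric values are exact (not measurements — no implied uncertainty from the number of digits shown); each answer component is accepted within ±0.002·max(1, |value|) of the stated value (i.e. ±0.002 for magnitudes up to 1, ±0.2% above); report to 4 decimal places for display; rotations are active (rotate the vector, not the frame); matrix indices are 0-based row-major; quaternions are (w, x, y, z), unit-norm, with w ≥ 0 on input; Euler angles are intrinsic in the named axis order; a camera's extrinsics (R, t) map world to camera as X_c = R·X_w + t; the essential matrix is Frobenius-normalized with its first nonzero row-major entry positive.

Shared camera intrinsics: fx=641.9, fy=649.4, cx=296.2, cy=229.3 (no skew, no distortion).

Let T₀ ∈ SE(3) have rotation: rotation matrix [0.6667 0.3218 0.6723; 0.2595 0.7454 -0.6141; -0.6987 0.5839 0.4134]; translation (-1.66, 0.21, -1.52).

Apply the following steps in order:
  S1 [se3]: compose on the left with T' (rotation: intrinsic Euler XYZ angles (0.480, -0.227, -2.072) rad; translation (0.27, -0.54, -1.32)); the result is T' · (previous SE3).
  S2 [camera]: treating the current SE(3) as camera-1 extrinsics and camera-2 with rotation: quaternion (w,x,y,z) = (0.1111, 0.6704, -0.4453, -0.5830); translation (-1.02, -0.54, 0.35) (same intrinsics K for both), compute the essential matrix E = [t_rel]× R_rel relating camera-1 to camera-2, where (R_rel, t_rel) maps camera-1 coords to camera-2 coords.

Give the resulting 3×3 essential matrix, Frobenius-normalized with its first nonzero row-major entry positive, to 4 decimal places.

after S1 (compose_se3): R=[0.0669 0.3549 -0.9325; -0.3052 -0.8825 -0.3577; -0.9499 0.3085 0.0493], t=(1.5687, 1.2437, -1.8120)
after S2 (essential): [0.2332 -0.2101 -0.0535; 0.4861 0.0469 0.4966; 0.2991 -0.4703 -0.3206]

matrix = [0.2332 -0.2101 -0.0535; 0.4861 0.0469 0.4966; 0.2991 -0.4703 -0.3206]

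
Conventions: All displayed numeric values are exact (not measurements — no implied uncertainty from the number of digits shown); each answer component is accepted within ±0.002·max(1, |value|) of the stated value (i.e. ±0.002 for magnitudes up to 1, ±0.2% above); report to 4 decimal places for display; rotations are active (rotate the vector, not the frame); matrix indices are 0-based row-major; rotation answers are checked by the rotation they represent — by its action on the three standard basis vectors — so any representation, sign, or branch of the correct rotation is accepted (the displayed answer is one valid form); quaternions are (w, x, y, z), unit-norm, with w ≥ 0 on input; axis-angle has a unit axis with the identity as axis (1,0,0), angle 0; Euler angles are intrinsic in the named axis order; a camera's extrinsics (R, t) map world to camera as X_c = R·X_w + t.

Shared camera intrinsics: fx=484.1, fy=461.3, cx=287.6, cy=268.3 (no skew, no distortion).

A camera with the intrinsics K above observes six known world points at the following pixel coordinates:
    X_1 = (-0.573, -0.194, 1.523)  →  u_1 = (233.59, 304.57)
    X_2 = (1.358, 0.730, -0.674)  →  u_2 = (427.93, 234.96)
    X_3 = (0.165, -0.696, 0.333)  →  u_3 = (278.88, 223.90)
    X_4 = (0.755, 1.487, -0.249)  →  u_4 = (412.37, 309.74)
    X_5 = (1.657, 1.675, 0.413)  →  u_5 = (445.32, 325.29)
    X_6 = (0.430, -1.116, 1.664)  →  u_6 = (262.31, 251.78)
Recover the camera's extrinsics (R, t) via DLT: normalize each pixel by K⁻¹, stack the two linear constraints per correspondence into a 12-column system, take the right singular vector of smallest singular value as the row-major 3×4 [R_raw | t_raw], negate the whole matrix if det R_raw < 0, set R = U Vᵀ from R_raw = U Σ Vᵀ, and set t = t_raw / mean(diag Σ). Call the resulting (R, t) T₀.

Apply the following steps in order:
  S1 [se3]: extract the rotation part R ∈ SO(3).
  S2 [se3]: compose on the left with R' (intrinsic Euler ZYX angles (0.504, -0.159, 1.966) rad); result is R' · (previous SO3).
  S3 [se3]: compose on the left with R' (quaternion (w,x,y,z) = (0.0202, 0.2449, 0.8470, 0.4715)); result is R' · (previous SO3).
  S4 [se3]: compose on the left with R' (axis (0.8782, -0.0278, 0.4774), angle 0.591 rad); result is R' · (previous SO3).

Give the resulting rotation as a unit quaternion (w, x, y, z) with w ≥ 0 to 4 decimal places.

source (pnp_recover): camera pose = R=[0.8488 0.4621 -0.2568; -0.2478 0.7768 0.5789; 0.4670 -0.4278 0.7739], t=(0.1401, -0.2900, 6.4208)
after S1 (rot_of_se3): [0.8488 0.4621 -0.2568; -0.2478 0.7768 0.5789; 0.4670 -0.4278 0.7739]
after S2 (compose_so3): [0.9526 0.2311 0.1978; 0.1421 0.2367 -0.9611; -0.2689 0.9437 0.1927]
after S3 (compose_so3): [-0.8526 0.1407 -0.5032; 0.2631 0.9477 -0.1808; 0.4514 -0.2865 -0.8451]
after S4 (compose_so3): [-0.8655 -0.1367 -0.4818; -0.2267 0.9648 0.1335; 0.4466 0.2248 -0.8660]

rotation (quat) = (0.2415, 0.0945, -0.9613, -0.0932)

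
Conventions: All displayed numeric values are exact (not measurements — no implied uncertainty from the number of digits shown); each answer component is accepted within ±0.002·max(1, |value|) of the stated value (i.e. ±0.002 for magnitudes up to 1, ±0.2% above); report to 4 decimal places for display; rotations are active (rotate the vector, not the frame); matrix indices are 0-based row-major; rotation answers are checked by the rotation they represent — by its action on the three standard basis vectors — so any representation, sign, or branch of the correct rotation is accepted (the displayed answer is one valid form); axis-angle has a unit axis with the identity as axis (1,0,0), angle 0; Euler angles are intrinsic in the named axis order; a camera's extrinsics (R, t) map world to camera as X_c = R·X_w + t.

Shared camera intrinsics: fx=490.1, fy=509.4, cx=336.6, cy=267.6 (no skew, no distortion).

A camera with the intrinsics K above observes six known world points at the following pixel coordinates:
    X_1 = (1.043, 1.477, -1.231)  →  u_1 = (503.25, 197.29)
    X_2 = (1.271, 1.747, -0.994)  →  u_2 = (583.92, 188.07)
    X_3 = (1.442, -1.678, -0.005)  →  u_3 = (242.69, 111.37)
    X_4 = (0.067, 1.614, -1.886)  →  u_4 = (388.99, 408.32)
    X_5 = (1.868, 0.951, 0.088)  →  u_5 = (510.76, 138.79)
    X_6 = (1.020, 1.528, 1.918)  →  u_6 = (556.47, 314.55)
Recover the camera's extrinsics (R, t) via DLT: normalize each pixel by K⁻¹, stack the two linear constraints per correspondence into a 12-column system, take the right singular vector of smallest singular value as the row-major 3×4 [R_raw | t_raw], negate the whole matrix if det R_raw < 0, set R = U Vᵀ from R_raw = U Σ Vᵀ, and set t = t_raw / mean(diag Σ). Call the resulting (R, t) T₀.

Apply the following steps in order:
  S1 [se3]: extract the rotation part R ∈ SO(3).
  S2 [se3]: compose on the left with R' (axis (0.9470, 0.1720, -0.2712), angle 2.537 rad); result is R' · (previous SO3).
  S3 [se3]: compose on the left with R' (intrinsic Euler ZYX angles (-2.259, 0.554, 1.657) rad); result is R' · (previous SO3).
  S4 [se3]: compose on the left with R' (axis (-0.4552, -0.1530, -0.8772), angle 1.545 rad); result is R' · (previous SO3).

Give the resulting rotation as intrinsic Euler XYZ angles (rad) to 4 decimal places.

source (pnp_recover): camera pose = R=[0.4296 0.7816 0.4523; -0.9028 0.3602 0.2350; 0.0208 -0.5093 0.8603], t=(-0.2600, 0.3800, 4.0999)
after S1 (rot_of_se3): [0.4296 0.7816 0.4523; -0.9028 0.3602 0.2350; 0.0208 -0.5093 0.8603]
after S2 (compose_so3): [-0.0661 0.9858 0.1547; 0.7424 0.1522 -0.6525; -0.6667 0.0717 -0.7419]
after S3 (compose_so3): [0.2330 -0.6463 0.7266; -0.6617 -0.6529 -0.3685; 0.7126 -0.3949 -0.5799]
after S4 (compose_so3): [-0.4039 -0.8571 -0.3197; 0.1968 0.2599 -0.9454; 0.8934 -0.4447 0.0637]

rotation (euler_xyz) = (1.5035, -0.3254, 2.0112)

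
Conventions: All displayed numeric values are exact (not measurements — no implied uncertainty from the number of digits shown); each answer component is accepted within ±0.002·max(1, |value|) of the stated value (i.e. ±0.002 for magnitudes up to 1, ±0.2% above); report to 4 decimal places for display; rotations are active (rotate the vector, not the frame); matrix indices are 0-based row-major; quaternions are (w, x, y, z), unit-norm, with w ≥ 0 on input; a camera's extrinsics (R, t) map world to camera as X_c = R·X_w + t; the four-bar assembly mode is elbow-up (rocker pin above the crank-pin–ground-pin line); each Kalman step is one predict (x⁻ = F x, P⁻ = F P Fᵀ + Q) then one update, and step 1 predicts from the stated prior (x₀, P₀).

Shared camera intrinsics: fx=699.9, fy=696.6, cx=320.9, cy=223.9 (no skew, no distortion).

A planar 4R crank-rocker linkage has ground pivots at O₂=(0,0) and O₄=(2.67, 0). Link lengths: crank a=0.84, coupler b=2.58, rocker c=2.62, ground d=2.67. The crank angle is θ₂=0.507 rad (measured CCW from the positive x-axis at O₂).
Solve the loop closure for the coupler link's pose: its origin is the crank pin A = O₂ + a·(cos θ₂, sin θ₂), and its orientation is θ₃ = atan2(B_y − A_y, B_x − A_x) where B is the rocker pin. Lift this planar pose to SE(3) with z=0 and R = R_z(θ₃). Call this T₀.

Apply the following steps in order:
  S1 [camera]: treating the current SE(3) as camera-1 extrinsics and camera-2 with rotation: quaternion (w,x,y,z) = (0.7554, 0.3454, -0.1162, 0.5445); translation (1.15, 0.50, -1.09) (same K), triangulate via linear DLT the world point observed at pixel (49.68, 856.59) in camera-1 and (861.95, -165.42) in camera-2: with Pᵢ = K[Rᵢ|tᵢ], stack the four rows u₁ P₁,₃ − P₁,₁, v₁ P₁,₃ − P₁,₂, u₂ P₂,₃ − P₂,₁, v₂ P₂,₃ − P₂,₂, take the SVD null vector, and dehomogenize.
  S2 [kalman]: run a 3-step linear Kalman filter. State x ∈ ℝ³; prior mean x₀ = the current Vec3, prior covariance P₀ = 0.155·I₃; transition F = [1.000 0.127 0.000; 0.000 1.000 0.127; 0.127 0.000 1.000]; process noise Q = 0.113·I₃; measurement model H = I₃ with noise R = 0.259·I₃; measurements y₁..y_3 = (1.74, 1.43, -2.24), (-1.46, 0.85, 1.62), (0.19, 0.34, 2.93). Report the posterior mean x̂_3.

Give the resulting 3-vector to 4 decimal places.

result = (0.1208, 0.8213, 1.6419)

source (fourbar_fk): coupler pose = R=[0.5473 -0.8369 0.0000; 0.8369 0.5473 0.0000; 0.0000 0.0000 1.0000], t=(0.7343, 0.4079, 0.0000)
after S1 (triangulate): (-0.1284, 1.3129, 1.1219)
after S2 (kf_track): (0.1208, 0.8213, 1.6419)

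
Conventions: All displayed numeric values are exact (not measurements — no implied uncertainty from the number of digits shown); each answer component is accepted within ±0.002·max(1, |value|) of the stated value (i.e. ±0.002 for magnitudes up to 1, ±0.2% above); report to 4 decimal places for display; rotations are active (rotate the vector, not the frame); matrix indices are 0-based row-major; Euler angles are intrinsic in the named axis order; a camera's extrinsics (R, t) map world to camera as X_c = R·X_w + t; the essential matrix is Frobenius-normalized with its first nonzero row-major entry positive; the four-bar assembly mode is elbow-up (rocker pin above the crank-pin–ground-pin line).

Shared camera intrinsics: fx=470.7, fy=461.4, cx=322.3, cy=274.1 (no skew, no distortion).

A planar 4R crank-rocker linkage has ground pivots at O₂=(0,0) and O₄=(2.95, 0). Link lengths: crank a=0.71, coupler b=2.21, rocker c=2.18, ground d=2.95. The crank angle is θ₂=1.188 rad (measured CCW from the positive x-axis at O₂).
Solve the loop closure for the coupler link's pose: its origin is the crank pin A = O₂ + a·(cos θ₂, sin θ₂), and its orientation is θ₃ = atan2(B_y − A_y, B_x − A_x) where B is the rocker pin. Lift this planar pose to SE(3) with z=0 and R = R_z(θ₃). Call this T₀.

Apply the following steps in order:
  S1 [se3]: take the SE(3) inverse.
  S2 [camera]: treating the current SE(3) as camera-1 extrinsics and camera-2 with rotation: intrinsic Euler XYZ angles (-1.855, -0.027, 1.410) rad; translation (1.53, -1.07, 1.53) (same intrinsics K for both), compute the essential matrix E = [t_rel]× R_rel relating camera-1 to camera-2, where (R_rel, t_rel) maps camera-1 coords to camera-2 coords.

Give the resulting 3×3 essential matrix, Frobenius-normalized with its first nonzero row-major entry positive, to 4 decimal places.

source (fourbar_fk): coupler pose = R=[0.8017 -0.5977 0.0000; 0.5977 0.8017 0.0000; 0.0000 0.0000 1.0000], t=(0.2652, 0.6586, 0.0000)
after S1 (invert_se3): R=[0.8017 0.5977 0.0000; -0.5977 0.8017 0.0000; 0.0000 0.0000 1.0000], t=(-0.6063, -0.3695, 0.0000)
after S2 (essential): [0.4864 -0.2441 -0.2960; 0.0875 -0.5407 0.0838; -0.2916 -0.3532 0.3153]

matrix = [0.4864 -0.2441 -0.2960; 0.0875 -0.5407 0.0838; -0.2916 -0.3532 0.3153]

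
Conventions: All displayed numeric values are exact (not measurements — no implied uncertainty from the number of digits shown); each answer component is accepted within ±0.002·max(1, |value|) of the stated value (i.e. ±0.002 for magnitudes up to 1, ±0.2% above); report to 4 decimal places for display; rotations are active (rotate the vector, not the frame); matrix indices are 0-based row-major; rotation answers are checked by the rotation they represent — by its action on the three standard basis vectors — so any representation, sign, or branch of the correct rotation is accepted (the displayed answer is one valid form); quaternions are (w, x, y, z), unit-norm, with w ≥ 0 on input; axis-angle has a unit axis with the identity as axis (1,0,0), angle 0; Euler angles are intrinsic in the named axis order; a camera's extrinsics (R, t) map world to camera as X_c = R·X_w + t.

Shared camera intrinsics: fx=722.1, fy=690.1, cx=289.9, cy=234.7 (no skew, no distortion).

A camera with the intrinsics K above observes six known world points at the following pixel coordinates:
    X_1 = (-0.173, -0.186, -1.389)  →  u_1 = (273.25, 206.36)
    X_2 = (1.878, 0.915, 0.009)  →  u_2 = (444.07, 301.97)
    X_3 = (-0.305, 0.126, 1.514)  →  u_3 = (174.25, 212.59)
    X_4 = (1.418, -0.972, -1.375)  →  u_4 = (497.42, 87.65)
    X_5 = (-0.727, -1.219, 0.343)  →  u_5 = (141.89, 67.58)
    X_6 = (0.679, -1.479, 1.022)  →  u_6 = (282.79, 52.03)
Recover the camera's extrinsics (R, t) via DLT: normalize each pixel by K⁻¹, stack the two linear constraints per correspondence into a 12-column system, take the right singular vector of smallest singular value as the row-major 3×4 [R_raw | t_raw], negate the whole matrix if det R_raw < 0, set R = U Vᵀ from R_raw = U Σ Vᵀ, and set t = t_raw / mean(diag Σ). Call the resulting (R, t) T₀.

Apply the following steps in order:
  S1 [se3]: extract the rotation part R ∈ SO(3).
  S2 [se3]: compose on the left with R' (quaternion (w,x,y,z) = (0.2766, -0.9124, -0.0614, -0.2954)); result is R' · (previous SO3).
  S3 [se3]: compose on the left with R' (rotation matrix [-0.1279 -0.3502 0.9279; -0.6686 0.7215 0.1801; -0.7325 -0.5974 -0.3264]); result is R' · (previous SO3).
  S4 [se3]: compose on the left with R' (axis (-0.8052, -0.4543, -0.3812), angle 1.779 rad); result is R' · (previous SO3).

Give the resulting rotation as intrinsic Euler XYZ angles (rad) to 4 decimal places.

rotation (euler_xyz) = (2.7947, -0.3719, 1.7894)

source (pnp_recover): camera pose = R=[0.9480 0.0038 -0.3182; -0.0459 0.9911 -0.1249; 0.3149 0.1330 0.9398], t=(-0.3801, -0.1800, 5.8404)
after S1 (rot_of_se3): [0.9480 0.0038 -0.3182; -0.0459 0.9911 -0.1249; 0.3149 0.1330 0.9398]
after S2 (compose_so3): [0.9218 0.3433 0.1800; 0.1602 -0.7602 0.6296; 0.3530 -0.5516 -0.7558]
after S3 (compose_so3): [0.1535 -0.2895 -0.9448; -0.4372 -0.8773 0.1978; -0.8861 0.3827 -0.2613]
after S4 (compose_so3): [-0.2020 -0.9095 -0.3634; -0.8913 0.3245 -0.3168; 0.4060 0.2599 -0.8761]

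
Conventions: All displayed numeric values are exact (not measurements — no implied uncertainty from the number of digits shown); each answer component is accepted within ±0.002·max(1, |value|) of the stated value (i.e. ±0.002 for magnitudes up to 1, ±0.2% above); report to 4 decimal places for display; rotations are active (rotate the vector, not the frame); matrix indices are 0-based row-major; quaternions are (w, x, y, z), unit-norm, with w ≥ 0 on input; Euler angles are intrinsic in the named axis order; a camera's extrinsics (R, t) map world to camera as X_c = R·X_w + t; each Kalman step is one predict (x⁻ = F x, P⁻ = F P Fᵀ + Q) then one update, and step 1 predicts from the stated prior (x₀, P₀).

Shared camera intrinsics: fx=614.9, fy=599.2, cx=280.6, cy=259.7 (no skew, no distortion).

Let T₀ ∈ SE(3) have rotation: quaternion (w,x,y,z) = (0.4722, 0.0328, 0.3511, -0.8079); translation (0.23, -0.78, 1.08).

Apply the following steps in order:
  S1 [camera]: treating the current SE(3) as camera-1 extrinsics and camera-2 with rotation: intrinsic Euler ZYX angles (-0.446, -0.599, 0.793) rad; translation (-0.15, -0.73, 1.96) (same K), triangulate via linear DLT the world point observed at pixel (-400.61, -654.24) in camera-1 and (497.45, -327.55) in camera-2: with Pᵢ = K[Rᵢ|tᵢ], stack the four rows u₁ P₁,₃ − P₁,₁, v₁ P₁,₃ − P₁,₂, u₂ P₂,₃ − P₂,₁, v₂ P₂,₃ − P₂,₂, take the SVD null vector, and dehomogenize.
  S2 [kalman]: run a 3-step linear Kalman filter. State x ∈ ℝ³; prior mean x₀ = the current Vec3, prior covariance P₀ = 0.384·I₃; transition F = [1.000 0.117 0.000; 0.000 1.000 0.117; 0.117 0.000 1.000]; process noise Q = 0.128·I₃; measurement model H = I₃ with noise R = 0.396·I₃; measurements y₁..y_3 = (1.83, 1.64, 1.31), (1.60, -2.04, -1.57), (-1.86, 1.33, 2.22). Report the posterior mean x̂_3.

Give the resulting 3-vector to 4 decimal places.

after S1 (triangulate): (1.8822, -1.1681, 0.5746)
after S2 (kf_track): (0.1352, 0.1507, 1.0098)

result = (0.1352, 0.1507, 1.0098)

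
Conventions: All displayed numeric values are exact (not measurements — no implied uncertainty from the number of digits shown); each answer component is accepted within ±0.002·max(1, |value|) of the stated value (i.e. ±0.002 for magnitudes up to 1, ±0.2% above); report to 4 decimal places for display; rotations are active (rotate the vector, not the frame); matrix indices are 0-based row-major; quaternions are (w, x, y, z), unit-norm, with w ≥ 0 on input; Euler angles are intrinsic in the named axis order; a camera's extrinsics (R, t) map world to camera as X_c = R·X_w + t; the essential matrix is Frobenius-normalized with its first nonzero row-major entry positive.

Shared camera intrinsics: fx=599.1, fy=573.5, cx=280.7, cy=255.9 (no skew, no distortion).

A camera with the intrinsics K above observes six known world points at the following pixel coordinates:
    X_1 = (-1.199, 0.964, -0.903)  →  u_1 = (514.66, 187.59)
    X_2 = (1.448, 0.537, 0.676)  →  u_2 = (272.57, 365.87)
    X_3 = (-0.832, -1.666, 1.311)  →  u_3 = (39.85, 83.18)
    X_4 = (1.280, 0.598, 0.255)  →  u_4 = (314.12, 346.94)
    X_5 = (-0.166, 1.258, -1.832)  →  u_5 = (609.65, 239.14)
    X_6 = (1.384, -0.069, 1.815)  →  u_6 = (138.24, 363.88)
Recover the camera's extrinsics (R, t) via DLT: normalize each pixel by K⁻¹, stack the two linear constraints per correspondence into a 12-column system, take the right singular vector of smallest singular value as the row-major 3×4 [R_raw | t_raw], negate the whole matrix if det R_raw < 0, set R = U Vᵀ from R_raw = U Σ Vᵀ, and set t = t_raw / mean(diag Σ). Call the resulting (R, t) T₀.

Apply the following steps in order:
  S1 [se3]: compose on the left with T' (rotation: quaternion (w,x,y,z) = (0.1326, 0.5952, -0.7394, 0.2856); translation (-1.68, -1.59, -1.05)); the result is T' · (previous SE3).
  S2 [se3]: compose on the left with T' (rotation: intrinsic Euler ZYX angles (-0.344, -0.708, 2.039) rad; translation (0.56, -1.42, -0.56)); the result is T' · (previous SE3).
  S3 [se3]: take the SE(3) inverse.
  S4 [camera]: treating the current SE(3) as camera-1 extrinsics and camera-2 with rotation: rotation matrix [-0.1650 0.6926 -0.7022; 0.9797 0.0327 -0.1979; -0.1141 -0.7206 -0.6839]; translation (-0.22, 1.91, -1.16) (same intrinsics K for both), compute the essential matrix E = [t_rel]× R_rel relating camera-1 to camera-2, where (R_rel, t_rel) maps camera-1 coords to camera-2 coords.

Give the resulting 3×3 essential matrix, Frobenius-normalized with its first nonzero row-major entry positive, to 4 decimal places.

source (pnp_recover): camera pose = R=[0.0791 0.4474 -0.8908; 0.4326 0.7896 0.4351; 0.8981 -0.4198 -0.1311], t=(0.1697, -0.2501, 4.7189)
after S1 (compose_se3): R=[-0.3046 -0.9299 -0.2063; -0.5291 -0.0149 0.8484; -0.7920 0.3676 -0.4874], t=(-0.8056, -4.4962, -4.6762)
after S2 (compose_se3): R=[0.1713 -0.6637 -0.7282; 0.9430 -0.1035 0.3162; -0.2852 -0.7408 0.6081], t=(3.2400, 4.2078, -2.5288)
after S3 (invert_se3): R=[0.1713 0.9430 -0.2852; -0.6637 -0.1035 -0.7408; -0.7282 0.3162 0.6081], t=(-5.2444, 0.7124, 2.5665)
after S4 (essential): [0.2038 -0.2191 0.5223; 0.0333 0.3928 -0.2315; 0.3505 0.4891 0.2581]

matrix = [0.2038 -0.2191 0.5223; 0.0333 0.3928 -0.2315; 0.3505 0.4891 0.2581]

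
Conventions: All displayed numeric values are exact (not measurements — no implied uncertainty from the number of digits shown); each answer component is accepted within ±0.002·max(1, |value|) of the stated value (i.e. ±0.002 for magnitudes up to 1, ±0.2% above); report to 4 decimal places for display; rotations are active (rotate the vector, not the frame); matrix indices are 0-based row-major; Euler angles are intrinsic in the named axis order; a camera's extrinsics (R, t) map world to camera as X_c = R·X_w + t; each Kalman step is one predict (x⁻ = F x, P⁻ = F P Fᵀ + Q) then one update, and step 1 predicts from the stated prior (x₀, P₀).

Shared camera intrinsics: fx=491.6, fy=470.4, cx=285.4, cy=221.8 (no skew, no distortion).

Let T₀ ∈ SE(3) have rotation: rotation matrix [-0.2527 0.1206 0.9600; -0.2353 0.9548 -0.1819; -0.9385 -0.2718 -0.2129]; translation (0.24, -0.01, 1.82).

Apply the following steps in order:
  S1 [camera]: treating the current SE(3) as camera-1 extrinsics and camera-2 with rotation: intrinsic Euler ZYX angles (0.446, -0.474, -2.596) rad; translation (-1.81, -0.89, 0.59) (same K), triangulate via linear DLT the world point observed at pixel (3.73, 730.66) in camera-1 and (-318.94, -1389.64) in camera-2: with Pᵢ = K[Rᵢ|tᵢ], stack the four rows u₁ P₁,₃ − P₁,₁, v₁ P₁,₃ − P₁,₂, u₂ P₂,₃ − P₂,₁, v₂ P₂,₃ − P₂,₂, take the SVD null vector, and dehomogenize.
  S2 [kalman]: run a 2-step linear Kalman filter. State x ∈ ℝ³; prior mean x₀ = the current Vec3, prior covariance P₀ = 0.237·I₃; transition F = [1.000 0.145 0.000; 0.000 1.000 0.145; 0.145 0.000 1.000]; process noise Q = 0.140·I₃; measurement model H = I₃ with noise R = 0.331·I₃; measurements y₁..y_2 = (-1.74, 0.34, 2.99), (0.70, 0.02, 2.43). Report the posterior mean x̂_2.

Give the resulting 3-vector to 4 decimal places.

result = (0.0130, 0.6325, 1.5243)

after S1 (triangulate): (-0.1937, 1.7691, -1.6393)
after S2 (kf_track): (0.0130, 0.6325, 1.5243)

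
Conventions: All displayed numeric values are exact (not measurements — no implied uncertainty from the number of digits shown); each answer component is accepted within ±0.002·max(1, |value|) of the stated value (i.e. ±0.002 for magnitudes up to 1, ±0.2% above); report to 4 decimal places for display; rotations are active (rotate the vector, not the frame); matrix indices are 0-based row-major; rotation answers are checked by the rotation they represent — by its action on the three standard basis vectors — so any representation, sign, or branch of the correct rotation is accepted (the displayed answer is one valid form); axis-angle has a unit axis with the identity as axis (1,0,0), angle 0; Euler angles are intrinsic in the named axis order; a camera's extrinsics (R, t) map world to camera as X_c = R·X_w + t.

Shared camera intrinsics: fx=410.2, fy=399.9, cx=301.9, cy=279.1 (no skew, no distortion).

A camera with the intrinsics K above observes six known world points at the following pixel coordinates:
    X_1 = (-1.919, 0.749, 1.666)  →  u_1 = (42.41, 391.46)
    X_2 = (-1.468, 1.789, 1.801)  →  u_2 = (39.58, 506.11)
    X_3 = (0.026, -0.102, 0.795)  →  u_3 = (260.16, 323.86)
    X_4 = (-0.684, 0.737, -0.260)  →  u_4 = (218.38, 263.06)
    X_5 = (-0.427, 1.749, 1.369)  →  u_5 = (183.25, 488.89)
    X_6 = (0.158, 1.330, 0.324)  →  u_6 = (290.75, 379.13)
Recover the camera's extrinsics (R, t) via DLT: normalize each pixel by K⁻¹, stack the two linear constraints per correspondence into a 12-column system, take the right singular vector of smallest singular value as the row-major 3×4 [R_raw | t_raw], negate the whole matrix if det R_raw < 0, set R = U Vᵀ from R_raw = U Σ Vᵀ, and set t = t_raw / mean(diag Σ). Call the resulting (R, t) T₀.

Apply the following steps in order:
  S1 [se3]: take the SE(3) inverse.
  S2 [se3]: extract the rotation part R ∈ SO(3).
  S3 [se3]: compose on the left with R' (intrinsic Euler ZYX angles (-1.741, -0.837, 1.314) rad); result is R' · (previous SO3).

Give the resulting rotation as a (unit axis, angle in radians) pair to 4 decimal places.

source (pnp_recover): camera pose = R=[0.9319 0.0782 -0.3541; 0.2787 0.4706 0.8372; 0.2321 -0.8789 0.4168], t=(-0.2300, -0.0800, 4.4403)
after S1 (invert_se3): R=[0.9319 0.2787 0.2321; 0.0782 0.4706 -0.8789; -0.3541 0.8372 0.4168], t=(-0.7939, 3.9581, -1.8652)
after S2 (rot_of_se3): [0.9319 0.2787 0.2321; 0.0782 0.4706 -0.8789; -0.3541 0.8372 0.4168]
after S3 (compose_so3): [0.2496 -0.6278 -0.7372; -0.6870 0.4218 -0.5918; 0.6825 0.6542 -0.3260]

rotation (axis_angle) = ((0.6593, -0.7512, -0.0313), 1.9043)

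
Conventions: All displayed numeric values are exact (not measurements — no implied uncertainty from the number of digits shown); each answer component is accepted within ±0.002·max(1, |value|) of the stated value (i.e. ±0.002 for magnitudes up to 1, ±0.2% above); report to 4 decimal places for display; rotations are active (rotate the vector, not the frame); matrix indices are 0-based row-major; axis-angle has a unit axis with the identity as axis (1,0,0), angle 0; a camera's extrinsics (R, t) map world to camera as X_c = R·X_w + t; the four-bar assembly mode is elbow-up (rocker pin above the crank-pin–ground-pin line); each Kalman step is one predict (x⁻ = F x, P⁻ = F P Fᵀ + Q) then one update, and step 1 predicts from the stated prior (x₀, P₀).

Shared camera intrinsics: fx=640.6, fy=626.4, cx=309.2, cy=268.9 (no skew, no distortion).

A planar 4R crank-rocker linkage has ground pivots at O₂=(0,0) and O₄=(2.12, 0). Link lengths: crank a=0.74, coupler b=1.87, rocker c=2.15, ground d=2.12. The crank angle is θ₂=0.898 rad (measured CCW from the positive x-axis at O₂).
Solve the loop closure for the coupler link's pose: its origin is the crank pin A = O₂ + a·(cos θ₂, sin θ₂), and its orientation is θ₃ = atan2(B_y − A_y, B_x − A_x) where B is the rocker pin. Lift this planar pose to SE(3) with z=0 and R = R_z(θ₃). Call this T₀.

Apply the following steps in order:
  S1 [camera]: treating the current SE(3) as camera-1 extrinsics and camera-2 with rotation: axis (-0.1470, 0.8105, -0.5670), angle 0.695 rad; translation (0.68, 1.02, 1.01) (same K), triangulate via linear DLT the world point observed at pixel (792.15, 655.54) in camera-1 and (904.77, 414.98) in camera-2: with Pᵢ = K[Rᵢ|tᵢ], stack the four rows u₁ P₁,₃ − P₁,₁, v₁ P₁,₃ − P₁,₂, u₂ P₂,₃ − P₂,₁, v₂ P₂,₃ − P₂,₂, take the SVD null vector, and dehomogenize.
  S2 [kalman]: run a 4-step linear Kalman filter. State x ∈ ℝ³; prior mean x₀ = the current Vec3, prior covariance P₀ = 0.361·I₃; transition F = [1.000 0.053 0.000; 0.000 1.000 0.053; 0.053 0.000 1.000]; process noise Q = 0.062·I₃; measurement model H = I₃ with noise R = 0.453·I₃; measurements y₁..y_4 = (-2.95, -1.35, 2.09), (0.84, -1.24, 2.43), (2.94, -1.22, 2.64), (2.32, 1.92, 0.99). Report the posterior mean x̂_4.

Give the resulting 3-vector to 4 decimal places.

result = (1.2320, 0.1223, 1.9218)

source (fourbar_fk): coupler pose = R=[0.5962 -0.8028 0.0000; 0.8028 0.5962 0.0000; 0.0000 0.0000 1.0000], t=(0.4611, 0.5787, 0.0000)
after S1 (triangulate): (0.6309, -0.3189, 1.4502)
after S2 (kf_track): (1.2320, 0.1223, 1.9218)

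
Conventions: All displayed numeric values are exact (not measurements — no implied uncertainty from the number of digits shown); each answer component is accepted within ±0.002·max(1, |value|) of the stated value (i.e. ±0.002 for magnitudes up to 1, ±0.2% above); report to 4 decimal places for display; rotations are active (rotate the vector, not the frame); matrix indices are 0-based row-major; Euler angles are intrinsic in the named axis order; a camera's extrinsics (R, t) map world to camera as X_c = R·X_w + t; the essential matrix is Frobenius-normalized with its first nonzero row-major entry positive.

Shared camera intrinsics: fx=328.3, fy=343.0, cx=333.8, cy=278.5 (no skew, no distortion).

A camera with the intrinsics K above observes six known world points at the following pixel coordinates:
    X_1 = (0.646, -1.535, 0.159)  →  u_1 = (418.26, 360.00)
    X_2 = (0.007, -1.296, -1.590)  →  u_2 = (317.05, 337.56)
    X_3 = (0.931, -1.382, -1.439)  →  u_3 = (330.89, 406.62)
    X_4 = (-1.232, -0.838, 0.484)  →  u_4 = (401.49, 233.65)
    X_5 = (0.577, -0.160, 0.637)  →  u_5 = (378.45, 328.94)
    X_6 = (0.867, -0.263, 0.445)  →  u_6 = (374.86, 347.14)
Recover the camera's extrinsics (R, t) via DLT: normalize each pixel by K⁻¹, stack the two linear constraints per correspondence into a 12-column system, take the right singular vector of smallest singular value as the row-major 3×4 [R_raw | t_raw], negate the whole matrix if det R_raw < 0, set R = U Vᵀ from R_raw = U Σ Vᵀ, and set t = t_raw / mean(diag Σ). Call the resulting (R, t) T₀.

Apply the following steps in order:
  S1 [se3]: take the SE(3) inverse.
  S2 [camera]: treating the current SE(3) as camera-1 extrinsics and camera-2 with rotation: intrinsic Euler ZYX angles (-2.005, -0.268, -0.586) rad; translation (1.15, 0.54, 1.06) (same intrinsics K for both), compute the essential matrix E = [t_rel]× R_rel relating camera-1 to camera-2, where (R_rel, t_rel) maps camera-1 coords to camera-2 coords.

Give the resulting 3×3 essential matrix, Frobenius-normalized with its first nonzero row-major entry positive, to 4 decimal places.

matrix = [0.2663 -0.3034 0.3557; 0.6028 0.0947 -0.3571; -0.2155 0.2606 -0.3103]

source (pnp_recover): camera pose = R=[0.0049 -0.5994 0.8004; 0.9894 -0.1136 -0.0911; 0.1455 0.7923 0.5925], t=(0.2800, 0.4298, 6.1996)
after S1 (invert_se3): R=[0.0049 0.9894 0.1455; -0.5994 -0.1136 0.7923; 0.8004 -0.0911 0.5925], t=(-1.3285, -4.6956, -3.8582)
after S2 (essential): [0.2663 -0.3034 0.3557; 0.6028 0.0947 -0.3571; -0.2155 0.2606 -0.3103]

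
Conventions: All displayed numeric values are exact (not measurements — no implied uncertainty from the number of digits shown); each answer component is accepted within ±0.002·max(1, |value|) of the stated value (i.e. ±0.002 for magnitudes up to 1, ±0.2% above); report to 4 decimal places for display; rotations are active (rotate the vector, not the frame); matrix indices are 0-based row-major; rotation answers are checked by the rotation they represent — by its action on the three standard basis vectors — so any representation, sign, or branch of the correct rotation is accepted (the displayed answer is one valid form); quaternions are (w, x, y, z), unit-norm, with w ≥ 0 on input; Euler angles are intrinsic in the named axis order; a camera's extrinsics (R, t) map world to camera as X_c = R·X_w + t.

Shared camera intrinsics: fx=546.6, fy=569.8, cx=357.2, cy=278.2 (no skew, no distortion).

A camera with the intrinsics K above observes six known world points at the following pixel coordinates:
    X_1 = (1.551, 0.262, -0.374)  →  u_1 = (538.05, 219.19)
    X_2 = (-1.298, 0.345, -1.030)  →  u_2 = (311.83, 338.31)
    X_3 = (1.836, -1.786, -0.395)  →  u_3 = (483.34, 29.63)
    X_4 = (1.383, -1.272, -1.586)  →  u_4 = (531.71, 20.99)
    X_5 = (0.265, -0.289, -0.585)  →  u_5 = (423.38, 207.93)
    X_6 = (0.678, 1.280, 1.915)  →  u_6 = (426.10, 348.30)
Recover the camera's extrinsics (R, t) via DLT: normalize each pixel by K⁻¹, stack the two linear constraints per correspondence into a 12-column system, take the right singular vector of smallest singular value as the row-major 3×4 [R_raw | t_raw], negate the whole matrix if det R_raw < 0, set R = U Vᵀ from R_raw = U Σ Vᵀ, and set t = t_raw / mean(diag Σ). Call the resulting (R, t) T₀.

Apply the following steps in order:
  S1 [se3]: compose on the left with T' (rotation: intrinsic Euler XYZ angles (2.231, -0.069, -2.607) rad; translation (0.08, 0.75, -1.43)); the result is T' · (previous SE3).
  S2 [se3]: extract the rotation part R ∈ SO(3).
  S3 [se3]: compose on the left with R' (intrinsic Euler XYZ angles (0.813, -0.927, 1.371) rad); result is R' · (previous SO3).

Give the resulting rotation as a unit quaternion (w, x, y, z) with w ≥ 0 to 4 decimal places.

source (pnp_recover): camera pose = R=[0.8789 0.3999 -0.2601; -0.3784 0.9164 0.1303; 0.2905 -0.0161 0.9567], t=(0.3700, -0.2101, 5.7598)
after S1 (compose_se3): R=[-0.9668 0.1236 0.2236; -0.1023 0.6146 -0.7822; -0.2341 -0.7791 -0.5815], t=(-0.7415, -3.7607, -4.9421)
after S2 (rot_of_se3): [-0.9668 0.1236 0.2236; -0.1023 0.6146 -0.7822; -0.2341 -0.7791 -0.5815]
after S3 (compose_so3): [0.1323 0.2763 0.9519; -0.5100 0.8425 -0.1737; -0.8499 -0.4625 0.2523]

rotation (quat) = (0.7462, -0.0968, 0.6037, -0.2635)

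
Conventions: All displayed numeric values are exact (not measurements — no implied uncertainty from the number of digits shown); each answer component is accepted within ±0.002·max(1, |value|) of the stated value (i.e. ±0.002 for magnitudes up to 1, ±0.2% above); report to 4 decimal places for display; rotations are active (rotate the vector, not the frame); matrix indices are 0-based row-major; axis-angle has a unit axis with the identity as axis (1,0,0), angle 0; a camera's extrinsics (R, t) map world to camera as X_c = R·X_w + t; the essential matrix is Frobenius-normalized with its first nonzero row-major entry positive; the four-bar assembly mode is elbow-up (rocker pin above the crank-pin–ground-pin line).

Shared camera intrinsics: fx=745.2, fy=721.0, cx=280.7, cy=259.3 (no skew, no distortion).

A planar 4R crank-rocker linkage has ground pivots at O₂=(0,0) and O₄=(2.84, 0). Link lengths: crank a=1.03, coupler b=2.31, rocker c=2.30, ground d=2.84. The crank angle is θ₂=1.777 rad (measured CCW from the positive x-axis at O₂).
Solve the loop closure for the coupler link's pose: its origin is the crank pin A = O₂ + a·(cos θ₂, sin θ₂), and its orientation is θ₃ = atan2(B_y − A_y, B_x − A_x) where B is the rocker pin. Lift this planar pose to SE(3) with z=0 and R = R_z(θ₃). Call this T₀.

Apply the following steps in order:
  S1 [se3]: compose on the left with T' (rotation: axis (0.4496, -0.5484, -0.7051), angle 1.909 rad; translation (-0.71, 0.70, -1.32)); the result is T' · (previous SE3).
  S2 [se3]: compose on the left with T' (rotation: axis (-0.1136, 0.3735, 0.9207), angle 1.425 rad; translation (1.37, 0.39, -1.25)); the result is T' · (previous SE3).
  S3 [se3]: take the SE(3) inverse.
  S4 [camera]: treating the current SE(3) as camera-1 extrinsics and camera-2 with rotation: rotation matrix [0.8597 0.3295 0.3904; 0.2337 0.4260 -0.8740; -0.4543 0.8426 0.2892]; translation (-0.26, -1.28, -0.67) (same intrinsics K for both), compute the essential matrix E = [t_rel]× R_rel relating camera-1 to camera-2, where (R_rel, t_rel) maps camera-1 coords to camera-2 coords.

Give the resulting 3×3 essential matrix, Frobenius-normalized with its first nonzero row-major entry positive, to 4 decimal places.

source (fourbar_fk): coupler pose = R=[0.8878 -0.4602 0.0000; 0.4602 0.8878 0.0000; 0.0000 0.0000 1.0000], t=(-0.2109, 1.0082, 0.0000)
after S1 (compose_se3): R=[0.0994 0.3278 -0.9395; -0.8504 0.5182 0.0909; 0.5166 0.7900 0.3303], t=(-0.3573, 0.9788, -0.3933)
after S2 (compose_se3): R=[0.9657 -0.2183 -0.1403; 0.0719 0.7447 -0.6635; 0.2493 0.6307 0.7349], t=(0.2770, 0.1765, -1.2504)
after S3 (invert_se3): R=[0.9657 0.0719 0.2493; -0.2183 0.7447 0.6307; -0.1403 -0.6635 0.7349], t=(0.0316, 0.7176, 1.0750)
after S4 (essential): [0.0340 -0.2111 -0.6090; -0.7017 0.0666 -0.0479; 0.0176 0.0915 0.2751]

matrix = [0.0340 -0.2111 -0.6090; -0.7017 0.0666 -0.0479; 0.0176 0.0915 0.2751]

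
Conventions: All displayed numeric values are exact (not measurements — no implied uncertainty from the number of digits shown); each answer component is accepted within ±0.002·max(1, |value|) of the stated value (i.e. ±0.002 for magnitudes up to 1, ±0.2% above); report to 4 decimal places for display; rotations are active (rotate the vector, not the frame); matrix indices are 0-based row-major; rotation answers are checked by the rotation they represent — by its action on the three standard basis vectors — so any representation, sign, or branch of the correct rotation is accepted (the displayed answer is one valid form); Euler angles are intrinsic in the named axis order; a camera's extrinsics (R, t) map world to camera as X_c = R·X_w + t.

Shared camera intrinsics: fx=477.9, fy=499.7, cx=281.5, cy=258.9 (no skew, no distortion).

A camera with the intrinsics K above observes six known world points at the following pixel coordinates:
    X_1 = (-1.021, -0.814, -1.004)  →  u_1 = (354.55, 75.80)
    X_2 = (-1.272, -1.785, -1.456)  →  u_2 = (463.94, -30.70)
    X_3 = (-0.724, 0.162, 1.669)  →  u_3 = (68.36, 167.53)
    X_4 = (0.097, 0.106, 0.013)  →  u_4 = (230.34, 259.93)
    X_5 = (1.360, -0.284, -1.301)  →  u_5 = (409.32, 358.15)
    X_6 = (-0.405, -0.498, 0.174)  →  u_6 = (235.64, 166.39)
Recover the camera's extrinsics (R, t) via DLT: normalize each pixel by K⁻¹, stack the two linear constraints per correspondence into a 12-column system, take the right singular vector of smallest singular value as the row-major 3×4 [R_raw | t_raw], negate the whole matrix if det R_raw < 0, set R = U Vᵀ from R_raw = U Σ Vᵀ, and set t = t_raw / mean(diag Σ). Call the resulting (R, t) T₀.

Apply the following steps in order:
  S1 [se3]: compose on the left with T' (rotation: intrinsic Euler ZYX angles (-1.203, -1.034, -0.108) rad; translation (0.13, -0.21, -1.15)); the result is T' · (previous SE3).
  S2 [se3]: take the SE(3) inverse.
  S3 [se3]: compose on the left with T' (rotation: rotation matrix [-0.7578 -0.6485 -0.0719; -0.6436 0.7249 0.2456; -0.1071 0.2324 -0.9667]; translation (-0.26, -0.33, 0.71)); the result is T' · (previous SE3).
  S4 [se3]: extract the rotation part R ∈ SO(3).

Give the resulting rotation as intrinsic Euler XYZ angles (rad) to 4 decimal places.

rotation (euler_xyz) = (1.4329, 0.1019, 2.6091)

source (pnp_recover): camera pose = R=[0.2995 -0.5250 -0.7967; 0.7097 0.6807 -0.1818; 0.6377 -0.5109 0.5764], t=(-0.4100, -0.1300, 4.1603)
after S1 (compose_se3): R=[0.6053 0.6631 -0.4403; 0.5826 0.0079 0.8127; 0.5425 -0.7484 -0.3815], t=(-0.9299, 3.4283, 0.6200)
after S2 (invert_se3): R=[0.6053 0.5826 0.5425; 0.6631 0.0079 -0.7484; -0.4403 0.8127 -0.3815], t=(-1.7707, 1.0535, -2.9593)
after S3 (compose_se3): R=[-0.8571 -0.5051 0.1017; -0.0170 -0.1696 -0.9854; 0.5149 -0.8462 0.1368], t=(0.6115, 0.8466, 4.0052)
after S4 (rot_of_se3): [-0.8571 -0.5051 0.1017; -0.0170 -0.1696 -0.9854; 0.5149 -0.8462 0.1368]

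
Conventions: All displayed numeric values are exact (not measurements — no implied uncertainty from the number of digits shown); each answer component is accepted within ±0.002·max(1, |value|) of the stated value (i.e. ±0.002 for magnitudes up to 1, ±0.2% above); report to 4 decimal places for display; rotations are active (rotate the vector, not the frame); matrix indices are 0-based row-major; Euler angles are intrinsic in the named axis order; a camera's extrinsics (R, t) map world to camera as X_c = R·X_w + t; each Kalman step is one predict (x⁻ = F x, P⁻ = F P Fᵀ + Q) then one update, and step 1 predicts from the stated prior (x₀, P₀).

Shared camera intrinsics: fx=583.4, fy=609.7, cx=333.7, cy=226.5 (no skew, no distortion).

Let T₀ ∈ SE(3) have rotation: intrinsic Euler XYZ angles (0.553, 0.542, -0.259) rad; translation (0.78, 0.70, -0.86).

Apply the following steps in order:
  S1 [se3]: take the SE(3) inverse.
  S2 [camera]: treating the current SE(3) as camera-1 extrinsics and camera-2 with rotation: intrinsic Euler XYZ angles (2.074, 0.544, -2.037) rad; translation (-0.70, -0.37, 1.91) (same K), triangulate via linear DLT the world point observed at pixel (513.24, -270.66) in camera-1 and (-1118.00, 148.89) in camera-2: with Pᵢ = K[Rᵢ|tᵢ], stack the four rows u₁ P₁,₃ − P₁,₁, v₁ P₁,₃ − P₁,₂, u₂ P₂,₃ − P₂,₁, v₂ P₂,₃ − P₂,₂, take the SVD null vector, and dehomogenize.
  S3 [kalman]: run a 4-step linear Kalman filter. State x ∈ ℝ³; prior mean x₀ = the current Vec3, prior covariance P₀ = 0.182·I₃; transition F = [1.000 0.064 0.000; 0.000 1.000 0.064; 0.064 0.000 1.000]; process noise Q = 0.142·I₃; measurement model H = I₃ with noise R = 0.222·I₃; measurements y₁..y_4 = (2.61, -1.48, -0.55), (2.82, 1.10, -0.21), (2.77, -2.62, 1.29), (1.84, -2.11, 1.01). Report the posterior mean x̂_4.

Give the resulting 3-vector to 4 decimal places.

result = (2.1608, -1.7675, 0.9036)

after S1 (invert_se3): R=[0.8281 0.0440 -0.5588; 0.2194 0.8920 0.3953; 0.5159 -0.4500 0.7290], t=(-1.1573, -0.4556, 0.5395)
after S2 (triangulate): (1.5534, -0.8209, -0.5533)
after S3 (kf_track): (2.1608, -1.7675, 0.9036)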